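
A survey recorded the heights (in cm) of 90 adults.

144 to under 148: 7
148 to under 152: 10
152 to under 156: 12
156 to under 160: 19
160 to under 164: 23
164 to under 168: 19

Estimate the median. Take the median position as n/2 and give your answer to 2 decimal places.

Cumulative frequencies: 7, 17, 29, 48, 71, 90
n = 90; position = n/2 = 45.
This falls in the class 156 to under 160: L = 156, F = 29, f = 19, h = 4.
Median ≈ 156 + ((45 − 29) / 19) × 4 = 159.3684

159.37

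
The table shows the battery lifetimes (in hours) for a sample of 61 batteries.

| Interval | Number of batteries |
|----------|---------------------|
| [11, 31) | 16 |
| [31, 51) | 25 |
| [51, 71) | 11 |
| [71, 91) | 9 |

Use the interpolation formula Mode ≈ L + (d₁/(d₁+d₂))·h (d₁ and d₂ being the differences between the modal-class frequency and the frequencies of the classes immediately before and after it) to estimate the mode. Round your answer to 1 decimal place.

Modal class: [31, 51) (highest frequency 25).
d₁ = 25 − 16 = 9, d₂ = 25 − 11 = 14
Mode ≈ 31 + (9/(9+14)) × 20 = 31 + 7.8261 = 38.8261

38.8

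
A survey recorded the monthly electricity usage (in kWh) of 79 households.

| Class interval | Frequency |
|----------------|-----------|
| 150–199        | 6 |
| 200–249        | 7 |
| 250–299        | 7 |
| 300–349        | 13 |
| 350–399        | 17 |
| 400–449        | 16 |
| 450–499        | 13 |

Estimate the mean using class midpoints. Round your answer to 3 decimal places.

355.513

Midpoints: 174.5, 224.5, 274.5, 324.5, 374.5, 424.5, 474.5
Σfm = 6×174.5 + 7×224.5 + 7×274.5 + 13×324.5 + 17×374.5 + 16×424.5 + 13×474.5 = 28085.5
n = Σf = 79
Mean = 28085.5 / 79 = 355.5127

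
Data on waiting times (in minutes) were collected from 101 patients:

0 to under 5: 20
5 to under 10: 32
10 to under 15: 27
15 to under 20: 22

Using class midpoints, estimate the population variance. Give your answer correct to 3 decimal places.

27.041

Midpoints: 2.5, 7.5, 12.5, 17.5
n = 101, Σfm = 1012.5, mean = 10.0248
Σfm² = 12881.25
Σf(m − x̄)² = Σfm² − (Σfm)²/n = 12881.25 − 1012.5²/101 = 2731.1881
Population variance = 2731.1881 / 101 = 27.0415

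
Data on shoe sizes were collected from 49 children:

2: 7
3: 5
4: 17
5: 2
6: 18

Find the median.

4

Cumulative frequencies: 7, 12, 29, 31, 49
n = 49, so the median is the value in position (n+1)/2 = 25.
Position 25 falls at value 4.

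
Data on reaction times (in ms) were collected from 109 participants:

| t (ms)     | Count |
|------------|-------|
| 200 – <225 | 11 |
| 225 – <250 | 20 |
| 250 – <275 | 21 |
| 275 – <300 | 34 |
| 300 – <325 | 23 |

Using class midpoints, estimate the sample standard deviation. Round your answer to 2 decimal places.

Midpoints: 212.5, 237.5, 262.5, 287.5, 312.5
n = 109, Σfm = 29562.5, mean = 271.2156
Σfm² = 8128281.25
Σf(m − x̄)² = Σfm² − (Σfm)²/n = 8128281.25 − 29562.5²/109 = 110470.1835
Sample variance = 110470.1835 / 108 = 1022.8721
Standard deviation = √1022.8721 = 31.9824

31.98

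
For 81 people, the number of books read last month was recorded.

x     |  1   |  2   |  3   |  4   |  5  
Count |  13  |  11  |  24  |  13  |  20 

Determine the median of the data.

Cumulative frequencies: 13, 24, 48, 61, 81
n = 81, so the median is the value in position (n+1)/2 = 41.
Position 41 falls at value 3.

3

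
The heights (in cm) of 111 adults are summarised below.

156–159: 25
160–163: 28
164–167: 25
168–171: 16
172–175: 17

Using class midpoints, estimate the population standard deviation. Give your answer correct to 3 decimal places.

Midpoints: 157.5, 161.5, 165.5, 169.5, 173.5
n = 111, Σfm = 18258.5, mean = 164.4910
Σfm² = 3006637.75
Σf(m − x̄)² = Σfm² − (Σfm)²/n = 3006637.75 − 18258.5²/111 = 3278.9910
Population variance = 3278.9910 / 111 = 29.5405
Standard deviation = √29.5405 = 5.4351

5.435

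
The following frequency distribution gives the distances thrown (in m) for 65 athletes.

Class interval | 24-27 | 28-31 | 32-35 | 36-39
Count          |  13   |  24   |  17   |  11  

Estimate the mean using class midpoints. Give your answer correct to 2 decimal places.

Midpoints: 25.5, 29.5, 33.5, 37.5
Σfm = 13×25.5 + 24×29.5 + 17×33.5 + 11×37.5 = 2021.5
n = Σf = 65
Mean = 2021.5 / 65 = 31.1000

31.10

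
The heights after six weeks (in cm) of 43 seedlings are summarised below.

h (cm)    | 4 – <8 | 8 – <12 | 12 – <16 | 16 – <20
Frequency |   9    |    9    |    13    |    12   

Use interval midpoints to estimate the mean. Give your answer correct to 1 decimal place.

12.6

Midpoints: 6, 10, 14, 18
Σfm = 9×6 + 9×10 + 13×14 + 12×18 = 542
n = Σf = 43
Mean = 542 / 43 = 12.6047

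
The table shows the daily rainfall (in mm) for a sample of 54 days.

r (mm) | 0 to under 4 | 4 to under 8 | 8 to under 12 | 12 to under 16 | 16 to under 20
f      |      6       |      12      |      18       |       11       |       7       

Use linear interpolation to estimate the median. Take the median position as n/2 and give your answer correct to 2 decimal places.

Cumulative frequencies: 6, 18, 36, 47, 54
n = 54; position = n/2 = 27.
This falls in the class 8 to under 12: L = 8, F = 18, f = 18, h = 4.
Median ≈ 8 + ((27 − 18) / 18) × 4 = 10.0000

10.00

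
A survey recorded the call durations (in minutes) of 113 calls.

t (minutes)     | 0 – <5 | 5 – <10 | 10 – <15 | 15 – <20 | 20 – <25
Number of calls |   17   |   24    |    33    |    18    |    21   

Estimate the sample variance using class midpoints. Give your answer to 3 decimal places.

Midpoints: 2.5, 7.5, 12.5, 17.5, 22.5
n = 113, Σfm = 1422.5, mean = 12.5885
Σfm² = 22756.25
Σf(m − x̄)² = Σfm² − (Σfm)²/n = 22756.25 − 1422.5²/113 = 4849.1150
Sample variance = 4849.1150 / 112 = 43.2957

43.296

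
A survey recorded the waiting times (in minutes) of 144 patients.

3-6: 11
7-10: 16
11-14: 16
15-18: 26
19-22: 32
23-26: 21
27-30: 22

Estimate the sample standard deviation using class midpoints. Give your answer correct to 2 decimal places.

Midpoints: 4.5, 8.5, 12.5, 16.5, 20.5, 24.5, 28.5
n = 144, Σfm = 2612, mean = 18.1389
Σfm² = 54880
Σf(m − x̄)² = Σfm² − (Σfm)²/n = 54880 − 2612²/144 = 7501.2222
Sample variance = 7501.2222 / 143 = 52.4561
Standard deviation = √52.4561 = 7.2427

7.24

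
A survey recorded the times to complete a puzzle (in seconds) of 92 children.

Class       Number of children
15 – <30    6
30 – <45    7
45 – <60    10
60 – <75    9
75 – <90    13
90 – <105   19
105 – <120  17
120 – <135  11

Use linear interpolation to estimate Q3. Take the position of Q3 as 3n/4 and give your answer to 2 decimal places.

Cumulative frequencies: 6, 13, 23, 32, 45, 64, 81, 92
n = 92; position = 3n/4 = 69.
This falls in the class 105 – <120: L = 105, F = 64, f = 17, h = 15.
Upper quartile ≈ 105 + ((69 − 64) / 17) × 15 = 109.4118

109.41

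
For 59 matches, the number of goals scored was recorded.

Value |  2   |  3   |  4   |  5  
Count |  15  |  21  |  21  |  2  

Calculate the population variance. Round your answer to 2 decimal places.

0.72

Values: 2, 3, 4, 5
n = 59, Σfx = 187, mean = 3.1695
Σfx² = 635
Σf(x − x̄)² = Σfx² − (Σfx)²/n = 635 − 187²/59 = 42.3051
Population variance = 42.3051 / 59 = 0.7170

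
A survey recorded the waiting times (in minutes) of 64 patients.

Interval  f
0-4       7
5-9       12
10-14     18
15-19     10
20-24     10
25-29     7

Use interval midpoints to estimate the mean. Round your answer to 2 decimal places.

Midpoints: 2, 7, 12, 17, 22, 27
Σfm = 7×2 + 12×7 + 18×12 + 10×17 + 10×22 + 7×27 = 893
n = Σf = 64
Mean = 893 / 64 = 13.9531

13.95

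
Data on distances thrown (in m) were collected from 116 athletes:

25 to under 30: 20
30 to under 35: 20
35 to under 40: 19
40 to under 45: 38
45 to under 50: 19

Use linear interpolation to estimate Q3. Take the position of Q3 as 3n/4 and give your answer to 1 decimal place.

Cumulative frequencies: 20, 40, 59, 97, 116
n = 116; position = 3n/4 = 87.
This falls in the class 40 to under 45: L = 40, F = 59, f = 38, h = 5.
Upper quartile ≈ 40 + ((87 − 59) / 38) × 5 = 43.6842

43.7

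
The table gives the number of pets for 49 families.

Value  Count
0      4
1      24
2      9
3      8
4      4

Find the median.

Cumulative frequencies: 4, 28, 37, 45, 49
n = 49, so the median is the value in position (n+1)/2 = 25.
Position 25 falls at value 1.

1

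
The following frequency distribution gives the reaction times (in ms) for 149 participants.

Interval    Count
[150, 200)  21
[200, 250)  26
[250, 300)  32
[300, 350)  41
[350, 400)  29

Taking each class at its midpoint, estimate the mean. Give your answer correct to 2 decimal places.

285.40

Midpoints: 175, 225, 275, 325, 375
Σfm = 21×175 + 26×225 + 32×275 + 41×325 + 29×375 = 42525
n = Σf = 149
Mean = 42525 / 149 = 285.4027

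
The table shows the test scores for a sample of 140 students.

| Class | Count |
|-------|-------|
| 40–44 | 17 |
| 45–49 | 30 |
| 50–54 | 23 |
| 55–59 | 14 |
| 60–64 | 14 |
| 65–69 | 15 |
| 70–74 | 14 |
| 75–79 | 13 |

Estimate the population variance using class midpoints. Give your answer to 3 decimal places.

Midpoints: 42, 47, 52, 57, 62, 67, 72, 77
n = 140, Σfm = 8000, mean = 57.1429
Σfm² = 474740
Σf(m − x̄)² = Σfm² − (Σfm)²/n = 474740 − 8000²/140 = 17597.1429
Population variance = 17597.1429 / 140 = 125.6939

125.694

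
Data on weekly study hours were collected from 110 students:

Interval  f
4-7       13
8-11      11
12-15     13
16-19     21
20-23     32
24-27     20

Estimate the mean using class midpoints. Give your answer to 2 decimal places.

Midpoints: 5.5, 9.5, 13.5, 17.5, 21.5, 25.5
Σfm = 13×5.5 + 11×9.5 + 13×13.5 + 21×17.5 + 32×21.5 + 20×25.5 = 1917
n = Σf = 110
Mean = 1917 / 110 = 17.4273

17.43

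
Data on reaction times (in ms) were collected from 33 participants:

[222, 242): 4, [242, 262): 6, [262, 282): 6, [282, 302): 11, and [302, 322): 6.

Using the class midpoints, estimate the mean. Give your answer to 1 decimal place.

277.5

Midpoints: 232, 252, 272, 292, 312
Σfm = 4×232 + 6×252 + 6×272 + 11×292 + 6×312 = 9156
n = Σf = 33
Mean = 9156 / 33 = 277.4545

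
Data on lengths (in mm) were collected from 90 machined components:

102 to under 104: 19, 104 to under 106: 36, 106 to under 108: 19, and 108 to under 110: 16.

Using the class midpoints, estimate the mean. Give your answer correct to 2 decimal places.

Midpoints: 103, 105, 107, 109
Σfm = 19×103 + 36×105 + 19×107 + 16×109 = 9514
n = Σf = 90
Mean = 9514 / 90 = 105.7111

105.71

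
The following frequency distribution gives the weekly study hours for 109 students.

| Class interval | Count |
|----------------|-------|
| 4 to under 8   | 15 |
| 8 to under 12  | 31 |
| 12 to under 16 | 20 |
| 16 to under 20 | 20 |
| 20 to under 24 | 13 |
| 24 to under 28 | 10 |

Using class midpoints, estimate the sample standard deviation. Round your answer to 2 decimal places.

6.10

Midpoints: 6, 10, 14, 18, 22, 26
n = 109, Σfm = 1586, mean = 14.5505
Σfm² = 27092
Σf(m − x̄)² = Σfm² − (Σfm)²/n = 27092 − 1586²/109 = 4014.9725
Sample variance = 4014.9725 / 108 = 37.1757
Standard deviation = √37.1757 = 6.0972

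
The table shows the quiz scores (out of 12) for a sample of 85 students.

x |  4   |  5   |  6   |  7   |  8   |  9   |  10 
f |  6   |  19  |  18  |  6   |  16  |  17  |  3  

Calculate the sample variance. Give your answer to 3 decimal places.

Values: 4, 5, 6, 7, 8, 9, 10
n = 85, Σfx = 580, mean = 6.8235
Σfx² = 4214
Σf(x − x̄)² = Σfx² − (Σfx)²/n = 4214 − 580²/85 = 256.3529
Sample variance = 256.3529 / 84 = 3.0518

3.052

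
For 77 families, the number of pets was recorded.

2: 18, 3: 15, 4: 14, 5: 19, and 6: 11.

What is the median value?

Cumulative frequencies: 18, 33, 47, 66, 77
n = 77, so the median is the value in position (n+1)/2 = 39.
Position 39 falls at value 4.

4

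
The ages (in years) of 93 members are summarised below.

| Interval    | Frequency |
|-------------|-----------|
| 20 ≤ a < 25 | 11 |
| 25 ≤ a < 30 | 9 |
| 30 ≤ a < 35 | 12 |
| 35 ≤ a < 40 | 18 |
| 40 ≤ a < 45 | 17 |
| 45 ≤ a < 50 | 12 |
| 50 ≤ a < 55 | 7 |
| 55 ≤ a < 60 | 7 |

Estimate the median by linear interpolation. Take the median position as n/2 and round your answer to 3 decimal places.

Cumulative frequencies: 11, 20, 32, 50, 67, 79, 86, 93
n = 93; position = n/2 = 46.5.
This falls in the class 35 ≤ a < 40: L = 35, F = 32, f = 18, h = 5.
Median ≈ 35 + ((46.5 − 32) / 18) × 5 = 39.0278

39.028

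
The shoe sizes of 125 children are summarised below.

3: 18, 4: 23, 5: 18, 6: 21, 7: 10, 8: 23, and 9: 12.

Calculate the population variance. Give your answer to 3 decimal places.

3.813

Values: 3, 4, 5, 6, 7, 8, 9
n = 125, Σfx = 724, mean = 5.7920
Σfx² = 4670
Σf(x − x̄)² = Σfx² − (Σfx)²/n = 4670 − 724²/125 = 476.5920
Population variance = 476.5920 / 125 = 3.8127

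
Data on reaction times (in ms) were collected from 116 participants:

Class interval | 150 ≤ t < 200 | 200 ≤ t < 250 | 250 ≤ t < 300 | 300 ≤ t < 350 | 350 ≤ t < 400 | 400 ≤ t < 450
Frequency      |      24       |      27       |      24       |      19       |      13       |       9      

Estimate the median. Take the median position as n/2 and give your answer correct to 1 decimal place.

Cumulative frequencies: 24, 51, 75, 94, 107, 116
n = 116; position = n/2 = 58.
This falls in the class 250 ≤ t < 300: L = 250, F = 51, f = 24, h = 50.
Median ≈ 250 + ((58 − 51) / 24) × 50 = 264.5833

264.6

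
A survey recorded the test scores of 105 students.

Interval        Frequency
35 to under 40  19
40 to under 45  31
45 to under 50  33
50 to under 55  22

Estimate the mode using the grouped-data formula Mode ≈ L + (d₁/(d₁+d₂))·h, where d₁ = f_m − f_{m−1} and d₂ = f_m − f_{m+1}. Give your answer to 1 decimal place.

Modal class: 45 to under 50 (highest frequency 33).
d₁ = 33 − 31 = 2, d₂ = 33 − 22 = 11
Mode ≈ 45 + (2/(2+11)) × 5 = 45 + 0.7692 = 45.7692

45.8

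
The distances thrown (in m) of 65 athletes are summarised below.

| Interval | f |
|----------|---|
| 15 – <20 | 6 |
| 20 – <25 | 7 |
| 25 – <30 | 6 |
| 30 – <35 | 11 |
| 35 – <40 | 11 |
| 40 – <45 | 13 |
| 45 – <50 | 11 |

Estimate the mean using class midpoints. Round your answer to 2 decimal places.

34.96

Midpoints: 17.5, 22.5, 27.5, 32.5, 37.5, 42.5, 47.5
Σfm = 6×17.5 + 7×22.5 + 6×27.5 + 11×32.5 + 11×37.5 + 13×42.5 + 11×47.5 = 2272.5
n = Σf = 65
Mean = 2272.5 / 65 = 34.9615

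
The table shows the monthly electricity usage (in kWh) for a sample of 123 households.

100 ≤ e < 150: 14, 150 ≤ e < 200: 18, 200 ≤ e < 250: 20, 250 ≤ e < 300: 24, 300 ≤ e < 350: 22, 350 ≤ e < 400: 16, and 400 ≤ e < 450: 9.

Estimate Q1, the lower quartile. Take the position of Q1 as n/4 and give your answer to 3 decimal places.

Cumulative frequencies: 14, 32, 52, 76, 98, 114, 123
n = 123; position = n/4 = 30.75.
This falls in the class 150 ≤ e < 200: L = 150, F = 14, f = 18, h = 50.
Lower quartile ≈ 150 + ((30.75 − 14) / 18) × 50 = 196.5278

196.528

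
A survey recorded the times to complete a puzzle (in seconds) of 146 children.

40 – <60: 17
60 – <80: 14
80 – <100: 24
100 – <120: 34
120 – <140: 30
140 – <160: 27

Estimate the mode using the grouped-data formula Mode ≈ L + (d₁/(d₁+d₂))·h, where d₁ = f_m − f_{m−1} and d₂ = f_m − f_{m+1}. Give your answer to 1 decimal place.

Modal class: 100 – <120 (highest frequency 34).
d₁ = 34 − 24 = 10, d₂ = 34 − 30 = 4
Mode ≈ 100 + (10/(10+4)) × 20 = 100 + 14.2857 = 114.2857

114.3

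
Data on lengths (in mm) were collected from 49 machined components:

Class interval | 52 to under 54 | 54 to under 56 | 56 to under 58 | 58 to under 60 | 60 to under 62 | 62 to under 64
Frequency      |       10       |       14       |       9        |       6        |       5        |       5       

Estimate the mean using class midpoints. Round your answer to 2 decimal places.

Midpoints: 53, 55, 57, 59, 61, 63
Σfm = 10×53 + 14×55 + 9×57 + 6×59 + 5×61 + 5×63 = 2787
n = Σf = 49
Mean = 2787 / 49 = 56.8776

56.88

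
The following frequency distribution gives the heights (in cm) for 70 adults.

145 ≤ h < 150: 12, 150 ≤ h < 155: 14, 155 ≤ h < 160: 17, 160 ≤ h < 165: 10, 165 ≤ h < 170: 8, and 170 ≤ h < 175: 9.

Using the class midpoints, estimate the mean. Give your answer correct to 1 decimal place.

158.6

Midpoints: 147.5, 152.5, 157.5, 162.5, 167.5, 172.5
Σfm = 12×147.5 + 14×152.5 + 17×157.5 + 10×162.5 + 8×167.5 + 9×172.5 = 11100
n = Σf = 70
Mean = 11100 / 70 = 158.5714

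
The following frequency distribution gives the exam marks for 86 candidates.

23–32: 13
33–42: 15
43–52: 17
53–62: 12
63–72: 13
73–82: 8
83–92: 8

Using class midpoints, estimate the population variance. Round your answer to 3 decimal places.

346.904

Midpoints: 27.5, 37.5, 47.5, 57.5, 67.5, 77.5, 87.5
n = 86, Σfm = 4615, mean = 53.6628
Σfm² = 277487.5
Σf(m − x̄)² = Σfm² − (Σfm)²/n = 277487.5 − 4615²/86 = 29833.7209
Population variance = 29833.7209 / 86 = 346.9037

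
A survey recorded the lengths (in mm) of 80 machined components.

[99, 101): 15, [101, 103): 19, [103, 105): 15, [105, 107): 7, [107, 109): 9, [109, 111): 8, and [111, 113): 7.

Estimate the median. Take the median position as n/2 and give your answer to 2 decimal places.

Cumulative frequencies: 15, 34, 49, 56, 65, 73, 80
n = 80; position = n/2 = 40.
This falls in the class [103, 105): L = 103, F = 34, f = 15, h = 2.
Median ≈ 103 + ((40 − 34) / 15) × 2 = 103.8000

103.80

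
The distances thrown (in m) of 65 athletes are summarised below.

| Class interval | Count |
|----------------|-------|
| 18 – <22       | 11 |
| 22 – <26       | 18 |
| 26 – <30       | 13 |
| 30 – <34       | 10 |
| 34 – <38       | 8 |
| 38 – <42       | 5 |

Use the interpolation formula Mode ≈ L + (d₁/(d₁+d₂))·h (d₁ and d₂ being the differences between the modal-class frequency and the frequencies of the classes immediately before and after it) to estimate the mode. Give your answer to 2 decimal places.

Modal class: 22 – <26 (highest frequency 18).
d₁ = 18 − 11 = 7, d₂ = 18 − 13 = 5
Mode ≈ 22 + (7/(7+5)) × 4 = 22 + 2.3333 = 24.3333

24.33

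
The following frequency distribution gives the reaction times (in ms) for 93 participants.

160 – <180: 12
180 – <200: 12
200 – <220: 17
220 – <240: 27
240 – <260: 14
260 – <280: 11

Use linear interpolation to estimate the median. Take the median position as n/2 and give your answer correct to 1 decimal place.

224.1

Cumulative frequencies: 12, 24, 41, 68, 82, 93
n = 93; position = n/2 = 46.5.
This falls in the class 220 – <240: L = 220, F = 41, f = 27, h = 20.
Median ≈ 220 + ((46.5 − 41) / 27) × 20 = 224.0741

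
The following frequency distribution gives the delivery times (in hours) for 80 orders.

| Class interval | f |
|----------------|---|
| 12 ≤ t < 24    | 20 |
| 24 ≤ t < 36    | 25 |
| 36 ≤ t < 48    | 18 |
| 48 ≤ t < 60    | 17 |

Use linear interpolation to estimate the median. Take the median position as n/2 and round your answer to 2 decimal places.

33.60

Cumulative frequencies: 20, 45, 63, 80
n = 80; position = n/2 = 40.
This falls in the class 24 ≤ t < 36: L = 24, F = 20, f = 25, h = 12.
Median ≈ 24 + ((40 − 20) / 25) × 12 = 33.6000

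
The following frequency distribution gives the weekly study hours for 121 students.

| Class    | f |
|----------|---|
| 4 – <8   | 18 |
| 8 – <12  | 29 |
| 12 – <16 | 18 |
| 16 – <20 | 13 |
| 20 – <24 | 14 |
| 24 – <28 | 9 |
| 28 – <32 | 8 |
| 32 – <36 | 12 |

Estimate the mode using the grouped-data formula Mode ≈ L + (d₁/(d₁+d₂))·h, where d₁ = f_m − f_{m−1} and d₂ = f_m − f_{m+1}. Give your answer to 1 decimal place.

10.0

Modal class: 8 – <12 (highest frequency 29).
d₁ = 29 − 18 = 11, d₂ = 29 − 18 = 11
Mode ≈ 8 + (11/(11+11)) × 4 = 8 + 2.0000 = 10.0000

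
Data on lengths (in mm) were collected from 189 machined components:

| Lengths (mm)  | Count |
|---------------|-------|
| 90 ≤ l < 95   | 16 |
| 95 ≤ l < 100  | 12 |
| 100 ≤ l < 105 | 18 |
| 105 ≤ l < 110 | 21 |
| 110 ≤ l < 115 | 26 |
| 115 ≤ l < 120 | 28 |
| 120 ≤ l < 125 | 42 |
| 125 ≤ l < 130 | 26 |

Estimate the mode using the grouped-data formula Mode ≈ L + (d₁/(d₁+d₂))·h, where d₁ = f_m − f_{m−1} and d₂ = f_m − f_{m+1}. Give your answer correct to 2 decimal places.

Modal class: 120 ≤ l < 125 (highest frequency 42).
d₁ = 42 − 28 = 14, d₂ = 42 − 26 = 16
Mode ≈ 120 + (14/(14+16)) × 5 = 120 + 2.3333 = 122.3333

122.33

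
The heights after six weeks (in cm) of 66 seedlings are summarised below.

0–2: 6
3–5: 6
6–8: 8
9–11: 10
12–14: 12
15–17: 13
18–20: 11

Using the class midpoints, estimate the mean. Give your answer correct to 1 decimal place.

11.5

Midpoints: 1, 4, 7, 10, 13, 16, 19
Σfm = 6×1 + 6×4 + 8×7 + 10×10 + 12×13 + 13×16 + 11×19 = 759
n = Σf = 66
Mean = 759 / 66 = 11.5000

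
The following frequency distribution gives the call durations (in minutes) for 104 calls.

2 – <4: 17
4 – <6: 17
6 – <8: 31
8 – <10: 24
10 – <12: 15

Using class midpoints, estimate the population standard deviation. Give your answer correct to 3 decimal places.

Midpoints: 3, 5, 7, 9, 11
n = 104, Σfm = 734, mean = 7.0577
Σfm² = 5856
Σf(m − x̄)² = Σfm² − (Σfm)²/n = 5856 − 734²/104 = 675.6538
Population variance = 675.6538 / 104 = 6.4967
Standard deviation = √6.4967 = 2.5489

2.549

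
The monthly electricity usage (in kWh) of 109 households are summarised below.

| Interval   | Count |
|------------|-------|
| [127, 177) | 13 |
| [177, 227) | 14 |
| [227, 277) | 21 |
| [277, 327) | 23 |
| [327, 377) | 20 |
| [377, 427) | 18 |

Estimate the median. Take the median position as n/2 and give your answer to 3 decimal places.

Cumulative frequencies: 13, 27, 48, 71, 91, 109
n = 109; position = n/2 = 54.5.
This falls in the class [277, 327): L = 277, F = 48, f = 23, h = 50.
Median ≈ 277 + ((54.5 − 48) / 23) × 50 = 291.1304

291.130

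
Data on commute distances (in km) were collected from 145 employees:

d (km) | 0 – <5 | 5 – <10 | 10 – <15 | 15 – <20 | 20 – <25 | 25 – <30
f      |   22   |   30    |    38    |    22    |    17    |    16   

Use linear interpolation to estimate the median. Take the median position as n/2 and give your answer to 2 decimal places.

Cumulative frequencies: 22, 52, 90, 112, 129, 145
n = 145; position = n/2 = 72.5.
This falls in the class 10 – <15: L = 10, F = 52, f = 38, h = 5.
Median ≈ 10 + ((72.5 − 52) / 38) × 5 = 12.6974

12.70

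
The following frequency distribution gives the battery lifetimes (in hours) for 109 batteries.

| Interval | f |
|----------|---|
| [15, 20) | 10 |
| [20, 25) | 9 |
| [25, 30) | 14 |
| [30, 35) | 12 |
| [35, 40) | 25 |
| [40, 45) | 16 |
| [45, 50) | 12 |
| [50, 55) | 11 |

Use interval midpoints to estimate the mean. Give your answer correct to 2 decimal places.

Midpoints: 17.5, 22.5, 27.5, 32.5, 37.5, 42.5, 47.5, 52.5
Σfm = 10×17.5 + 9×22.5 + 14×27.5 + 12×32.5 + 25×37.5 + 16×42.5 + 12×47.5 + 11×52.5 = 3917.5
n = Σf = 109
Mean = 3917.5 / 109 = 35.9404

35.94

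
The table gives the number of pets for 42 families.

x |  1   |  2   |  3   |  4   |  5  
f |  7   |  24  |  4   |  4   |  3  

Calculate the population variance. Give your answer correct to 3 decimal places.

1.175

Values: 1, 2, 3, 4, 5
n = 42, Σfx = 98, mean = 2.3333
Σfx² = 278
Σf(x − x̄)² = Σfx² − (Σfx)²/n = 278 − 98²/42 = 49.3333
Population variance = 49.3333 / 42 = 1.1746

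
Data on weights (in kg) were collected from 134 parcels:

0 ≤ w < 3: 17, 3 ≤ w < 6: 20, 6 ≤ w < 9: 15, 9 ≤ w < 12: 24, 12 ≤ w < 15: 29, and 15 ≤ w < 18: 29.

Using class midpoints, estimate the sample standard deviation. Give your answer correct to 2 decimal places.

5.14

Midpoints: 1.5, 4.5, 7.5, 10.5, 13.5, 16.5
n = 134, Σfm = 1350, mean = 10.0746
Σfm² = 17113.5
Σf(m − x̄)² = Σfm² − (Σfm)²/n = 17113.5 − 1350²/134 = 3512.7537
Sample variance = 3512.7537 / 133 = 26.4117
Standard deviation = √26.4117 = 5.1392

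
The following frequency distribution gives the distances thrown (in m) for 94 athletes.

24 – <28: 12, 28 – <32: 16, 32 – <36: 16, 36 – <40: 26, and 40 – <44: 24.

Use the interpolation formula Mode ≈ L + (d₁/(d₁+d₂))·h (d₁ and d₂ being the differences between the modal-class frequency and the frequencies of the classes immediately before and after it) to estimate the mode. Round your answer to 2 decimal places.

39.33

Modal class: 36 – <40 (highest frequency 26).
d₁ = 26 − 16 = 10, d₂ = 26 − 24 = 2
Mode ≈ 36 + (10/(10+2)) × 4 = 36 + 3.3333 = 39.3333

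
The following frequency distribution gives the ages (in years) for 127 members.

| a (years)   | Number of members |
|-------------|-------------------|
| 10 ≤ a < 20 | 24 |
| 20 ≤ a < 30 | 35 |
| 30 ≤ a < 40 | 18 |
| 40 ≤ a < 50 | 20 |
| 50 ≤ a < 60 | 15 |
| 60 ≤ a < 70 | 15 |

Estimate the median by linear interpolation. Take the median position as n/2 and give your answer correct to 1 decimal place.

32.5

Cumulative frequencies: 24, 59, 77, 97, 112, 127
n = 127; position = n/2 = 63.5.
This falls in the class 30 ≤ a < 40: L = 30, F = 59, f = 18, h = 10.
Median ≈ 30 + ((63.5 − 59) / 18) × 10 = 32.5000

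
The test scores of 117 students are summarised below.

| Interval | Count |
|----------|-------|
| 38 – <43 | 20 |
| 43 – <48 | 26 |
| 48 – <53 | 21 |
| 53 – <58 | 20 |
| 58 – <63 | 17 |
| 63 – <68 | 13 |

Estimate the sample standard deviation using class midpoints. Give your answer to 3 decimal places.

Midpoints: 40.5, 45.5, 50.5, 55.5, 60.5, 65.5
n = 117, Σfm = 6043.5, mean = 51.6538
Σfm² = 319789.25
Σf(m − x̄)² = Σfm² − (Σfm)²/n = 319789.25 − 6043.5²/117 = 7619.2308
Sample variance = 7619.2308 / 116 = 65.6830
Standard deviation = √65.6830 = 8.1045

8.105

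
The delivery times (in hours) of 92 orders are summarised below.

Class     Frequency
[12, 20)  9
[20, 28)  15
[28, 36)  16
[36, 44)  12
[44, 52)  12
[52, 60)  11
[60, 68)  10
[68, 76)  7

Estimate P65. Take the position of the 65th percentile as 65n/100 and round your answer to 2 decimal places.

49.20

Cumulative frequencies: 9, 24, 40, 52, 64, 75, 85, 92
n = 92; position = 65n/100 = 59.8.
This falls in the class [44, 52): L = 44, F = 52, f = 12, h = 8.
65th percentile ≈ 44 + ((59.8 − 52) / 12) × 8 = 49.2000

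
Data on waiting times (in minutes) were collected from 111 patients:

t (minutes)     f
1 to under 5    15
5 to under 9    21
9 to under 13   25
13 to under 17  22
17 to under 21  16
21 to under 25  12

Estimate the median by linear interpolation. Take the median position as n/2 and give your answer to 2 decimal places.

12.12

Cumulative frequencies: 15, 36, 61, 83, 99, 111
n = 111; position = n/2 = 55.5.
This falls in the class 9 to under 13: L = 9, F = 36, f = 25, h = 4.
Median ≈ 9 + ((55.5 − 36) / 25) × 4 = 12.1200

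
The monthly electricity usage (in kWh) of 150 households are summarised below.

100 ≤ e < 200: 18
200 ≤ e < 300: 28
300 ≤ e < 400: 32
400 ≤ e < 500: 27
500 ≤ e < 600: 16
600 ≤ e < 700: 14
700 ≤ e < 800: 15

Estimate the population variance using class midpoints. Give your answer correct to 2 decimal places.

Midpoints: 150, 250, 350, 450, 550, 650, 750
n = 150, Σfm = 62200, mean = 414.6667
Σfm² = 30735000
Σf(m − x̄)² = Σfm² − (Σfm)²/n = 30735000 − 62200²/150 = 4942733.3333
Population variance = 4942733.3333 / 150 = 32951.5556

32951.56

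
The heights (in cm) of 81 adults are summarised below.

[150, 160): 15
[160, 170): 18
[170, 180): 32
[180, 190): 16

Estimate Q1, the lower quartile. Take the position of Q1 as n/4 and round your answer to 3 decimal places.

Cumulative frequencies: 15, 33, 65, 81
n = 81; position = n/4 = 20.25.
This falls in the class [160, 170): L = 160, F = 15, f = 18, h = 10.
Lower quartile ≈ 160 + ((20.25 − 15) / 18) × 10 = 162.9167

162.917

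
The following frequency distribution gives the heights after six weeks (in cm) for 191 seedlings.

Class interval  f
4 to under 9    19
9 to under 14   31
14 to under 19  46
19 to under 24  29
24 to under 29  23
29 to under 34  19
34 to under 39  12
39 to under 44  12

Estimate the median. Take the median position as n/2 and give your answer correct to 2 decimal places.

18.95

Cumulative frequencies: 19, 50, 96, 125, 148, 167, 179, 191
n = 191; position = n/2 = 95.5.
This falls in the class 14 to under 19: L = 14, F = 50, f = 46, h = 5.
Median ≈ 14 + ((95.5 − 50) / 46) × 5 = 18.9457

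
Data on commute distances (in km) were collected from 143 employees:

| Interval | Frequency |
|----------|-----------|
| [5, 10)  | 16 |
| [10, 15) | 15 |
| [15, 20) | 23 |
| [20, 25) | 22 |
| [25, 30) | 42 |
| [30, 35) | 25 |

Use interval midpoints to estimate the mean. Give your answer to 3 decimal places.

Midpoints: 7.5, 12.5, 17.5, 22.5, 27.5, 32.5
Σfm = 16×7.5 + 15×12.5 + 23×17.5 + 22×22.5 + 42×27.5 + 25×32.5 = 3172.5
n = Σf = 143
Mean = 3172.5 / 143 = 22.1853

22.185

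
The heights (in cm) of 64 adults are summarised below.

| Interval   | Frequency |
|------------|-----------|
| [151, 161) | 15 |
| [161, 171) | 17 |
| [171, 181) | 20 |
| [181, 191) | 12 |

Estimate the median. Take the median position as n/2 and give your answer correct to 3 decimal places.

Cumulative frequencies: 15, 32, 52, 64
n = 64; position = n/2 = 32.
This falls in the class [161, 171): L = 161, F = 15, f = 17, h = 10.
Median ≈ 161 + ((32 − 15) / 17) × 10 = 171.0000

171.000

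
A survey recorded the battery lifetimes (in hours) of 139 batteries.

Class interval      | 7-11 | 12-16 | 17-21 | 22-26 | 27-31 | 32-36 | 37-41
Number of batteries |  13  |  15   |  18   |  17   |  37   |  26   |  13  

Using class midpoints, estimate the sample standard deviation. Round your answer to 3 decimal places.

8.937

Midpoints: 9, 14, 19, 24, 29, 34, 39
n = 139, Σfm = 3541, mean = 25.4748
Σfm² = 101229
Σf(m − x̄)² = Σfm² − (Σfm)²/n = 101229 − 3541²/139 = 11022.6619
Sample variance = 11022.6619 / 138 = 79.8744
Standard deviation = √79.8744 = 8.9372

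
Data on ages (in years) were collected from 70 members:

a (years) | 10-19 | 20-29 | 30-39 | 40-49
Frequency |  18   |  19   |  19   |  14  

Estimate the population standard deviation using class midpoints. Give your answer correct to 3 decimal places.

10.756

Midpoints: 14.5, 24.5, 34.5, 44.5
n = 70, Σfm = 2005, mean = 28.6429
Σfm² = 65527.5
Σf(m − x̄)² = Σfm² − (Σfm)²/n = 65527.5 − 2005²/70 = 8098.5714
Population variance = 8098.5714 / 70 = 115.6939
Standard deviation = √115.6939 = 10.7561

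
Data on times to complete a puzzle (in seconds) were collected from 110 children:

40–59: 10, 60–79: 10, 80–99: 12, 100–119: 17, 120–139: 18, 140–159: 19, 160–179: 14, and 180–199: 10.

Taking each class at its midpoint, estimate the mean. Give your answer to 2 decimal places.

Midpoints: 49.5, 69.5, 89.5, 109.5, 129.5, 149.5, 169.5, 189.5
Σfm = 10×49.5 + 10×69.5 + 12×89.5 + 17×109.5 + 18×129.5 + 19×149.5 + 14×169.5 + 10×189.5 = 13565
n = Σf = 110
Mean = 13565 / 110 = 123.3182

123.32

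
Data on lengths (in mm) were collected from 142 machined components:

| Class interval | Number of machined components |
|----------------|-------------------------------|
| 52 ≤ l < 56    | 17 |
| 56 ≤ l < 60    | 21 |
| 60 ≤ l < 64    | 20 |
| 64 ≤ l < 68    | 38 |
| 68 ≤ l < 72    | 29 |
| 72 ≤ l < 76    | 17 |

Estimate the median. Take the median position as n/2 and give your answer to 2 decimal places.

65.37

Cumulative frequencies: 17, 38, 58, 96, 125, 142
n = 142; position = n/2 = 71.
This falls in the class 64 ≤ l < 68: L = 64, F = 58, f = 38, h = 4.
Median ≈ 64 + ((71 − 58) / 38) × 4 = 65.3684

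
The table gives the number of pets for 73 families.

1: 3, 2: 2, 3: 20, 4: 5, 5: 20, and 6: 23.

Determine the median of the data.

Cumulative frequencies: 3, 5, 25, 30, 50, 73
n = 73, so the median is the value in position (n+1)/2 = 37.
Position 37 falls at value 5.

5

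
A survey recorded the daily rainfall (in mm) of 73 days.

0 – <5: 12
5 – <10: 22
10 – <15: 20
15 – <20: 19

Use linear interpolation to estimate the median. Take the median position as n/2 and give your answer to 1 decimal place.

10.6

Cumulative frequencies: 12, 34, 54, 73
n = 73; position = n/2 = 36.5.
This falls in the class 10 – <15: L = 10, F = 34, f = 20, h = 5.
Median ≈ 10 + ((36.5 − 34) / 20) × 5 = 10.6250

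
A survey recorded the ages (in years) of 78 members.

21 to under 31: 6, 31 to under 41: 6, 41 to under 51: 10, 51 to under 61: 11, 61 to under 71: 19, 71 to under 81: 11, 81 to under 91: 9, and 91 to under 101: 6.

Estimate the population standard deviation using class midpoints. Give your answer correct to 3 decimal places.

19.392

Midpoints: 26, 36, 46, 56, 66, 76, 86, 96
n = 78, Σfm = 4888, mean = 62.6667
Σfm² = 335648
Σf(m − x̄)² = Σfm² − (Σfm)²/n = 335648 − 4888²/78 = 29333.3333
Population variance = 29333.3333 / 78 = 376.0684
Standard deviation = √376.0684 = 19.3925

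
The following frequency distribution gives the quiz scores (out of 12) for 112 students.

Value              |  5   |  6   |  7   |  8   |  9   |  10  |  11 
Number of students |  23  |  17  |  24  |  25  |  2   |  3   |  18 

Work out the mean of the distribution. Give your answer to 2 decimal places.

7.42

Values: 5, 6, 7, 8, 9, 10, 11
Σfx = 23×5 + 17×6 + 24×7 + 25×8 + 2×9 + 3×10 + 18×11 = 831
n = Σf = 112
Mean = 831 / 112 = 7.4196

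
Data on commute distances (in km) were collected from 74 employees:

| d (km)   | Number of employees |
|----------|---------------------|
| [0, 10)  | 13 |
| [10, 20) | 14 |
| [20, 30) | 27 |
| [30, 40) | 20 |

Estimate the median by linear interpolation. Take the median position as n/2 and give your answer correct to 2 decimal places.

23.70

Cumulative frequencies: 13, 27, 54, 74
n = 74; position = n/2 = 37.
This falls in the class [20, 30): L = 20, F = 27, f = 27, h = 10.
Median ≈ 20 + ((37 − 27) / 27) × 10 = 23.7037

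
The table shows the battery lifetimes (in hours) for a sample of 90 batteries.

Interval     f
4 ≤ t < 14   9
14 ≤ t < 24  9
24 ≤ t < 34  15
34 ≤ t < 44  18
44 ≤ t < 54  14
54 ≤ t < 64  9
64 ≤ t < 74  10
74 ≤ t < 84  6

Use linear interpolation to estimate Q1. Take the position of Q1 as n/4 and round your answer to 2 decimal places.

27.00

Cumulative frequencies: 9, 18, 33, 51, 65, 74, 84, 90
n = 90; position = n/4 = 22.5.
This falls in the class 24 ≤ t < 34: L = 24, F = 18, f = 15, h = 10.
Lower quartile ≈ 24 + ((22.5 − 18) / 15) × 10 = 27.0000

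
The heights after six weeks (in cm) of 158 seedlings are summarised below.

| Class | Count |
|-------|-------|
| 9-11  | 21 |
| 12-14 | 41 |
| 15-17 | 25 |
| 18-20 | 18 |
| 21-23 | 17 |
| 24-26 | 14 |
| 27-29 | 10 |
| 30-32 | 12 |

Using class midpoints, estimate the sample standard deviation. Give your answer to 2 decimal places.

Midpoints: 10, 13, 16, 19, 22, 25, 28, 31
n = 158, Σfm = 2861, mean = 18.1076
Σfm² = 58277
Σf(m − x̄)² = Σfm² − (Σfm)²/n = 58277 − 2861²/158 = 6471.1709
Sample variance = 6471.1709 / 157 = 41.2176
Standard deviation = √41.2176 = 6.4201

6.42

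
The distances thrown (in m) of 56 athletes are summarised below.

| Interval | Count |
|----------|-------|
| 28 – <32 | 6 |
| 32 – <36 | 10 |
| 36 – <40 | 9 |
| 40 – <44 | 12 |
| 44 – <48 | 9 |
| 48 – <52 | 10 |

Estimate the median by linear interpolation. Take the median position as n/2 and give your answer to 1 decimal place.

41.0

Cumulative frequencies: 6, 16, 25, 37, 46, 56
n = 56; position = n/2 = 28.
This falls in the class 40 – <44: L = 40, F = 25, f = 12, h = 4.
Median ≈ 40 + ((28 − 25) / 12) × 4 = 41.0000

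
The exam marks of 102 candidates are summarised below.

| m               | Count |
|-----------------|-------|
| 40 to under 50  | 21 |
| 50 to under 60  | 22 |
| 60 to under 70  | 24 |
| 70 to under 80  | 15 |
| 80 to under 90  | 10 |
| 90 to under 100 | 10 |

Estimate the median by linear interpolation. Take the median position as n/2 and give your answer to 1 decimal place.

Cumulative frequencies: 21, 43, 67, 82, 92, 102
n = 102; position = n/2 = 51.
This falls in the class 60 to under 70: L = 60, F = 43, f = 24, h = 10.
Median ≈ 60 + ((51 − 43) / 24) × 10 = 63.3333

63.3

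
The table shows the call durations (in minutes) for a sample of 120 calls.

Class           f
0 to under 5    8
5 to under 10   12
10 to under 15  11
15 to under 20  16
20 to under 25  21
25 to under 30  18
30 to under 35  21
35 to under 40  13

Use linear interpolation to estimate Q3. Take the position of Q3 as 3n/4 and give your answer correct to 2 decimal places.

Cumulative frequencies: 8, 20, 31, 47, 68, 86, 107, 120
n = 120; position = 3n/4 = 90.
This falls in the class 30 to under 35: L = 30, F = 86, f = 21, h = 5.
Upper quartile ≈ 30 + ((90 − 86) / 21) × 5 = 30.9524

30.95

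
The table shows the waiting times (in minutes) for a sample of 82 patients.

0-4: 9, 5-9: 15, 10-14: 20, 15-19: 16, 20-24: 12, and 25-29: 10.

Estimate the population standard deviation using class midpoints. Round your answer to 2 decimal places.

Midpoints: 2, 7, 12, 17, 22, 27
n = 82, Σfm = 1169, mean = 14.2561
Σfm² = 21373
Σf(m − x̄)² = Σfm² − (Σfm)²/n = 21373 − 1169²/82 = 4707.6220
Population variance = 4707.6220 / 82 = 57.4100
Standard deviation = √57.4100 = 7.5769

7.58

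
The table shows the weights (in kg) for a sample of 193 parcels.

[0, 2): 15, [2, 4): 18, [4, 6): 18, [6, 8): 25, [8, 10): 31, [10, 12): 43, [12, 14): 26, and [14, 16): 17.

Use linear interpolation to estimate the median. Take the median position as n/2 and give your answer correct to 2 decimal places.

Cumulative frequencies: 15, 33, 51, 76, 107, 150, 176, 193
n = 193; position = n/2 = 96.5.
This falls in the class [8, 10): L = 8, F = 76, f = 31, h = 2.
Median ≈ 8 + ((96.5 − 76) / 31) × 2 = 9.3226

9.32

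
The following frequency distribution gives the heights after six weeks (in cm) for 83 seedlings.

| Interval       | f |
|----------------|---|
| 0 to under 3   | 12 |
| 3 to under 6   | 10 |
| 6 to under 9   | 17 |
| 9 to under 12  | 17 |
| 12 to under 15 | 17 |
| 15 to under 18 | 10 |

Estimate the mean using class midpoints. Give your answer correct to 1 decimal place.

Midpoints: 1.5, 4.5, 7.5, 10.5, 13.5, 16.5
Σfm = 12×1.5 + 10×4.5 + 17×7.5 + 17×10.5 + 17×13.5 + 10×16.5 = 763.5
n = Σf = 83
Mean = 763.5 / 83 = 9.1988

9.2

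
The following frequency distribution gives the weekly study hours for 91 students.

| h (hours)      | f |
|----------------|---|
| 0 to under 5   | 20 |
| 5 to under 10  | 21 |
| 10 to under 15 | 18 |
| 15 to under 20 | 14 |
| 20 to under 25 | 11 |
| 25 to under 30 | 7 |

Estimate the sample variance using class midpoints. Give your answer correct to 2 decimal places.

Midpoints: 2.5, 7.5, 12.5, 17.5, 22.5, 27.5
n = 91, Σfm = 1117.5, mean = 12.2802
Σfm² = 19268.75
Σf(m − x̄)² = Σfm² − (Σfm)²/n = 19268.75 − 1117.5²/91 = 5545.6044
Sample variance = 5545.6044 / 90 = 61.6178

61.62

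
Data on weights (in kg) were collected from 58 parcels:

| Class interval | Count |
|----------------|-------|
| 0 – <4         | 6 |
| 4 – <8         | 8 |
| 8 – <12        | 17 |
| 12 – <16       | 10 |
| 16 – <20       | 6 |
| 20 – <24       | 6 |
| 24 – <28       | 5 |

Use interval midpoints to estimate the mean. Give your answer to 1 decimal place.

12.8

Midpoints: 2, 6, 10, 14, 18, 22, 26
Σfm = 6×2 + 8×6 + 17×10 + 10×14 + 6×18 + 6×22 + 5×26 = 740
n = Σf = 58
Mean = 740 / 58 = 12.7586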